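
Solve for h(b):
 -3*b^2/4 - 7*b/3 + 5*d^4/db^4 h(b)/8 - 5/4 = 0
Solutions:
 h(b) = C1 + C2*b + C3*b^2 + C4*b^3 + b^6/300 + 7*b^5/225 + b^4/12


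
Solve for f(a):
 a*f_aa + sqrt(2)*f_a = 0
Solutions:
 f(a) = C1 + C2*a^(1 - sqrt(2))


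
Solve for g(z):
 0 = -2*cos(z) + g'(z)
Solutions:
 g(z) = C1 + 2*sin(z)


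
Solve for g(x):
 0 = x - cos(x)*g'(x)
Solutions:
 g(x) = C1 + Integral(x/cos(x), x)


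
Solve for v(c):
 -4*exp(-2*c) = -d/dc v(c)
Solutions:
 v(c) = C1 - 2*exp(-2*c)


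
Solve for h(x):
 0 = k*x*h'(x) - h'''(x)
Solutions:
 h(x) = C1 + Integral(C2*airyai(k^(1/3)*x) + C3*airybi(k^(1/3)*x), x)


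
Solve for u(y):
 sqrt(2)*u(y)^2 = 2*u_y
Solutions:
 u(y) = -2/(C1 + sqrt(2)*y)


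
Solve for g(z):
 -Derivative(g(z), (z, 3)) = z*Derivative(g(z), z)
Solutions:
 g(z) = C1 + Integral(C2*airyai(-z) + C3*airybi(-z), z)


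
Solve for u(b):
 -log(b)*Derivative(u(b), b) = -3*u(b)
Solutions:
 u(b) = C1*exp(3*li(b))


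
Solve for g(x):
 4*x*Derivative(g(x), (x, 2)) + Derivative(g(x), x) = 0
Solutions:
 g(x) = C1 + C2*x^(3/4)


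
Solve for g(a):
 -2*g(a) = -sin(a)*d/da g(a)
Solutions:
 g(a) = C1*(cos(a) - 1)/(cos(a) + 1)


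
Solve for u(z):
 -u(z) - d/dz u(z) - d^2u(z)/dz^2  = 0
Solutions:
 u(z) = (C1*sin(sqrt(3)*z/2) + C2*cos(sqrt(3)*z/2))*exp(-z/2)


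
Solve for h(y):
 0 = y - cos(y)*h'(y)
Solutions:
 h(y) = C1 + Integral(y/cos(y), y)


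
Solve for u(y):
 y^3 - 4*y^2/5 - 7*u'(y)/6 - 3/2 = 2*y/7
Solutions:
 u(y) = C1 + 3*y^4/14 - 8*y^3/35 - 6*y^2/49 - 9*y/7


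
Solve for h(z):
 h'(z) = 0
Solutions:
 h(z) = C1


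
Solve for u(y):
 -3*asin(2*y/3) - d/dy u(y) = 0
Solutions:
 u(y) = C1 - 3*y*asin(2*y/3) - 3*sqrt(9 - 4*y^2)/2


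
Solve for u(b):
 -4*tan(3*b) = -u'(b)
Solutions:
 u(b) = C1 - 4*log(cos(3*b))/3


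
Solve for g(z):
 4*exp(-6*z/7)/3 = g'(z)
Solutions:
 g(z) = C1 - 14*exp(-6*z/7)/9


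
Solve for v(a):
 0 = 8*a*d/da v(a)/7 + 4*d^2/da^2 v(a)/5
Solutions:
 v(a) = C1 + C2*erf(sqrt(35)*a/7)


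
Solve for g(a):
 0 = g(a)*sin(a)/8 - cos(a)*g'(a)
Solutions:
 g(a) = C1/cos(a)^(1/8)


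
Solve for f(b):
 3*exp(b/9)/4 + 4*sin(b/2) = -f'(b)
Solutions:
 f(b) = C1 - 27*exp(b/9)/4 + 8*cos(b/2)


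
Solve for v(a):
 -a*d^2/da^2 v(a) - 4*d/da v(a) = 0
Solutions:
 v(a) = C1 + C2/a^3


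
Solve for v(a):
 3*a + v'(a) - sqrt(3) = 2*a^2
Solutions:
 v(a) = C1 + 2*a^3/3 - 3*a^2/2 + sqrt(3)*a


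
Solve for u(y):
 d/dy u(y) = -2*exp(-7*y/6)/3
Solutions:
 u(y) = C1 + 4*exp(-7*y/6)/7


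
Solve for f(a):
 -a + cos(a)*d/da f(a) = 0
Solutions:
 f(a) = C1 + Integral(a/cos(a), a)


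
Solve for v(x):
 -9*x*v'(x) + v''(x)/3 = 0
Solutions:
 v(x) = C1 + C2*erfi(3*sqrt(6)*x/2)


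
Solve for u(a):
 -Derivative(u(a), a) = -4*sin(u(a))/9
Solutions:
 -4*a/9 + log(cos(u(a)) - 1)/2 - log(cos(u(a)) + 1)/2 = C1


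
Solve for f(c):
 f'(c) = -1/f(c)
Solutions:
 f(c) = -sqrt(C1 - 2*c)
 f(c) = sqrt(C1 - 2*c)


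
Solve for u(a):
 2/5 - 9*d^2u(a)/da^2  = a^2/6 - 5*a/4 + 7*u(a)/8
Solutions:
 u(a) = C1*sin(sqrt(14)*a/12) + C2*cos(sqrt(14)*a/12) - 4*a^2/21 + 10*a/7 + 1072/245


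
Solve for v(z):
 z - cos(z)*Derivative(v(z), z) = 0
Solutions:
 v(z) = C1 + Integral(z/cos(z), z)


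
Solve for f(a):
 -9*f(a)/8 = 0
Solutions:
 f(a) = 0


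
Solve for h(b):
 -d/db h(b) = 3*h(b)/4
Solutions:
 h(b) = C1*exp(-3*b/4)


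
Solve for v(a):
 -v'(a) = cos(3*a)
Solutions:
 v(a) = C1 - sin(3*a)/3


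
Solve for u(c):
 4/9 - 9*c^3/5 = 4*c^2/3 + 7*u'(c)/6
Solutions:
 u(c) = C1 - 27*c^4/70 - 8*c^3/21 + 8*c/21


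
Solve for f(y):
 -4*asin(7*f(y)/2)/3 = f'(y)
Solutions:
 Integral(1/asin(7*_y/2), (_y, f(y))) = C1 - 4*y/3


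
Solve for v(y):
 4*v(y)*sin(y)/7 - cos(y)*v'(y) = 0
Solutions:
 v(y) = C1/cos(y)^(4/7)


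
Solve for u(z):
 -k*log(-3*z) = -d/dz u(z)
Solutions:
 u(z) = C1 + k*z*log(-z) + k*z*(-1 + log(3))


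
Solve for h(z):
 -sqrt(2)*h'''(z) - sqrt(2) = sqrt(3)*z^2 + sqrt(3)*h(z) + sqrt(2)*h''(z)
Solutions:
 h(z) = C1*exp(z*(-2 + (1 + 27*sqrt(6)/4 + sqrt(-4 + (4 + 27*sqrt(6))^2/4)/2)^(-1/3) + (1 + 27*sqrt(6)/4 + sqrt(-4 + (4 + 27*sqrt(6))^2/4)/2)^(1/3))/6)*sin(sqrt(3)*z*(-(1 + 27*sqrt(6)/4 + sqrt(-4 + (2 + 27*sqrt(6)/2)^2)/2)^(1/3) + (1 + 27*sqrt(6)/4 + sqrt(-4 + (2 + 27*sqrt(6)/2)^2)/2)^(-1/3))/6) + C2*exp(z*(-2 + (1 + 27*sqrt(6)/4 + sqrt(-4 + (4 + 27*sqrt(6))^2/4)/2)^(-1/3) + (1 + 27*sqrt(6)/4 + sqrt(-4 + (4 + 27*sqrt(6))^2/4)/2)^(1/3))/6)*cos(sqrt(3)*z*(-(1 + 27*sqrt(6)/4 + sqrt(-4 + (2 + 27*sqrt(6)/2)^2)/2)^(1/3) + (1 + 27*sqrt(6)/4 + sqrt(-4 + (2 + 27*sqrt(6)/2)^2)/2)^(-1/3))/6) + C3*exp(-z*((1 + 27*sqrt(6)/4 + sqrt(-4 + (4 + 27*sqrt(6))^2/4)/2)^(-1/3) + 1 + (1 + 27*sqrt(6)/4 + sqrt(-4 + (4 + 27*sqrt(6))^2/4)/2)^(1/3))/3) - z^2 + sqrt(6)/3


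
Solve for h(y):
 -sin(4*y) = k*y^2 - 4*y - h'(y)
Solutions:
 h(y) = C1 + k*y^3/3 - 2*y^2 - cos(4*y)/4


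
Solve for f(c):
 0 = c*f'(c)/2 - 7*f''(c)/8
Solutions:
 f(c) = C1 + C2*erfi(sqrt(14)*c/7)


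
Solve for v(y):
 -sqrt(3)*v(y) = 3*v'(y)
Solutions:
 v(y) = C1*exp(-sqrt(3)*y/3)


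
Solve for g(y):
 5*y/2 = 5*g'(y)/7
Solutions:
 g(y) = C1 + 7*y^2/4


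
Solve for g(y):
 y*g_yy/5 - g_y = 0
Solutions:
 g(y) = C1 + C2*y^6


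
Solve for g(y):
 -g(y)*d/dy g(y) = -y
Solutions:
 g(y) = -sqrt(C1 + y^2)
 g(y) = sqrt(C1 + y^2)


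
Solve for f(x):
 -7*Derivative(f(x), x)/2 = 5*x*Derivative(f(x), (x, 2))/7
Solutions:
 f(x) = C1 + C2/x^(39/10)


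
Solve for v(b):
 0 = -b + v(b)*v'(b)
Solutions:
 v(b) = -sqrt(C1 + b^2)
 v(b) = sqrt(C1 + b^2)


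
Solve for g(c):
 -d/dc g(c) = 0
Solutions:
 g(c) = C1


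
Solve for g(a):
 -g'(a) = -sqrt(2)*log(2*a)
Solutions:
 g(a) = C1 + sqrt(2)*a*log(a) - sqrt(2)*a + sqrt(2)*a*log(2)


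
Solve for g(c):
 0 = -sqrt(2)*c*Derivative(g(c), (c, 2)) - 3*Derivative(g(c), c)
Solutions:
 g(c) = C1 + C2*c^(1 - 3*sqrt(2)/2)


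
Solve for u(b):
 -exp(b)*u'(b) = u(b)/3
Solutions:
 u(b) = C1*exp(exp(-b)/3)


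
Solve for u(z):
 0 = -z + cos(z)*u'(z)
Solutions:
 u(z) = C1 + Integral(z/cos(z), z)


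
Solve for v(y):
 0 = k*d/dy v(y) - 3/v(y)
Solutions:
 v(y) = -sqrt(C1 + 6*y/k)
 v(y) = sqrt(C1 + 6*y/k)


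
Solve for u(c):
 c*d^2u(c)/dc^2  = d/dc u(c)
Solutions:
 u(c) = C1 + C2*c^2


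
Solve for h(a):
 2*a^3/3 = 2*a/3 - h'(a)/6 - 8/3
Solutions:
 h(a) = C1 - a^4 + 2*a^2 - 16*a


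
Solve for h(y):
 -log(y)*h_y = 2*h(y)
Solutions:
 h(y) = C1*exp(-2*li(y))


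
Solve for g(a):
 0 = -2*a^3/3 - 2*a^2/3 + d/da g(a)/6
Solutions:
 g(a) = C1 + a^4 + 4*a^3/3


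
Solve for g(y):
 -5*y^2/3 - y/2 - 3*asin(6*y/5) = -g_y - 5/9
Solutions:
 g(y) = C1 + 5*y^3/9 + y^2/4 + 3*y*asin(6*y/5) - 5*y/9 + sqrt(25 - 36*y^2)/2


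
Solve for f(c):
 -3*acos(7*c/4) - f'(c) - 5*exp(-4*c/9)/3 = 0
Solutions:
 f(c) = C1 - 3*c*acos(7*c/4) + 3*sqrt(16 - 49*c^2)/7 + 15*exp(-4*c/9)/4


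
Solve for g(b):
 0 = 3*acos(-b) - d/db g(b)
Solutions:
 g(b) = C1 + 3*b*acos(-b) + 3*sqrt(1 - b^2)


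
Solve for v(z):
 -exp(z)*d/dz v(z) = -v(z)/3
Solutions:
 v(z) = C1*exp(-exp(-z)/3)


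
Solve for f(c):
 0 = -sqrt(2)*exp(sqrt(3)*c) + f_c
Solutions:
 f(c) = C1 + sqrt(6)*exp(sqrt(3)*c)/3


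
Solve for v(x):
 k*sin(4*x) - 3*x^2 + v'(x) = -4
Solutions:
 v(x) = C1 + k*cos(4*x)/4 + x^3 - 4*x


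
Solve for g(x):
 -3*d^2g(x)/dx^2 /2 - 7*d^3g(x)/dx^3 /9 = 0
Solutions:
 g(x) = C1 + C2*x + C3*exp(-27*x/14)


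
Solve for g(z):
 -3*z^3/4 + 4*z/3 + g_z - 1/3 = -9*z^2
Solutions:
 g(z) = C1 + 3*z^4/16 - 3*z^3 - 2*z^2/3 + z/3


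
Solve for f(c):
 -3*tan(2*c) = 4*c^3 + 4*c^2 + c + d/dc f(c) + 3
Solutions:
 f(c) = C1 - c^4 - 4*c^3/3 - c^2/2 - 3*c + 3*log(cos(2*c))/2


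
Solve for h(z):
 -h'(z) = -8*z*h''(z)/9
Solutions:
 h(z) = C1 + C2*z^(17/8)


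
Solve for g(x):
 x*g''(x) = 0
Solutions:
 g(x) = C1 + C2*x


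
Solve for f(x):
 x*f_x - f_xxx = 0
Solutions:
 f(x) = C1 + Integral(C2*airyai(x) + C3*airybi(x), x)


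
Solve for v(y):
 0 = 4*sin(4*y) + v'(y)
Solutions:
 v(y) = C1 + cos(4*y)


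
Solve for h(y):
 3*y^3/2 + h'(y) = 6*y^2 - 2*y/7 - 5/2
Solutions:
 h(y) = C1 - 3*y^4/8 + 2*y^3 - y^2/7 - 5*y/2


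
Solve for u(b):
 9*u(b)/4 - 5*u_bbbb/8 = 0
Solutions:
 u(b) = C1*exp(-2^(1/4)*sqrt(3)*5^(3/4)*b/5) + C2*exp(2^(1/4)*sqrt(3)*5^(3/4)*b/5) + C3*sin(2^(1/4)*sqrt(3)*5^(3/4)*b/5) + C4*cos(2^(1/4)*sqrt(3)*5^(3/4)*b/5)


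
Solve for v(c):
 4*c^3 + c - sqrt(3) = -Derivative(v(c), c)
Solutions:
 v(c) = C1 - c^4 - c^2/2 + sqrt(3)*c


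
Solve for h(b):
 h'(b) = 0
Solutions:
 h(b) = C1


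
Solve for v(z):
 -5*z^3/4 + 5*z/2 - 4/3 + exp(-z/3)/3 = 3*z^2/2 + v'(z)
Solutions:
 v(z) = C1 - 5*z^4/16 - z^3/2 + 5*z^2/4 - 4*z/3 - 1/exp(z)^(1/3)


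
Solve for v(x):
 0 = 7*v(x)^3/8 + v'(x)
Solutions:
 v(x) = -2*sqrt(-1/(C1 - 7*x))
 v(x) = 2*sqrt(-1/(C1 - 7*x))


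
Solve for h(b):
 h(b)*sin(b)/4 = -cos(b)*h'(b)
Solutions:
 h(b) = C1*cos(b)^(1/4)


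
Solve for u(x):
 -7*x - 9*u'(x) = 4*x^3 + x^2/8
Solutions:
 u(x) = C1 - x^4/9 - x^3/216 - 7*x^2/18


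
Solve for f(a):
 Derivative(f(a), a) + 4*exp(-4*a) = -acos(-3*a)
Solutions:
 f(a) = C1 - a*acos(-3*a) - sqrt(1 - 9*a^2)/3 + exp(-4*a)


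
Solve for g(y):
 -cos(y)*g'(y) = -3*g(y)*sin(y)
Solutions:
 g(y) = C1/cos(y)^3


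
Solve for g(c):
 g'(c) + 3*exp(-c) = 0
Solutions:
 g(c) = C1 + 3*exp(-c)


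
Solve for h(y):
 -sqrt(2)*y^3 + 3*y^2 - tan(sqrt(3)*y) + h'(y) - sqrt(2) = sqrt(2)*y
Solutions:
 h(y) = C1 + sqrt(2)*y^4/4 - y^3 + sqrt(2)*y^2/2 + sqrt(2)*y - sqrt(3)*log(cos(sqrt(3)*y))/3


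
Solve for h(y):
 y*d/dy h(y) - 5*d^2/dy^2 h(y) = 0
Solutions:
 h(y) = C1 + C2*erfi(sqrt(10)*y/10)


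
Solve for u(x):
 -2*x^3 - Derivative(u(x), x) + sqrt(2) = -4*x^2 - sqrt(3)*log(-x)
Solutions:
 u(x) = C1 - x^4/2 + 4*x^3/3 + sqrt(3)*x*log(-x) + x*(-sqrt(3) + sqrt(2))


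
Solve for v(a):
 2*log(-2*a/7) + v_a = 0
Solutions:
 v(a) = C1 - 2*a*log(-a) + 2*a*(-log(2) + 1 + log(7))


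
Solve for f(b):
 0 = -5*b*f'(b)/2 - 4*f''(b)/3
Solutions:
 f(b) = C1 + C2*erf(sqrt(15)*b/4)


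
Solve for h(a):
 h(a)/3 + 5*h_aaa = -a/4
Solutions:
 h(a) = C3*exp(-15^(2/3)*a/15) - 3*a/4 + (C1*sin(3^(1/6)*5^(2/3)*a/10) + C2*cos(3^(1/6)*5^(2/3)*a/10))*exp(15^(2/3)*a/30)


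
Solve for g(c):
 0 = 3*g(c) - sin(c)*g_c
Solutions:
 g(c) = C1*(cos(c) - 1)^(3/2)/(cos(c) + 1)^(3/2)


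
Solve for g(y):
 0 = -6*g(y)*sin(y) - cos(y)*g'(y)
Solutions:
 g(y) = C1*cos(y)^6


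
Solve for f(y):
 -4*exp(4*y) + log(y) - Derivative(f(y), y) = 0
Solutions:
 f(y) = C1 + y*log(y) - y - exp(4*y)


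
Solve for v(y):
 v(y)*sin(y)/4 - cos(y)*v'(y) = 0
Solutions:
 v(y) = C1/cos(y)^(1/4)


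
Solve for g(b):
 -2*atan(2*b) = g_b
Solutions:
 g(b) = C1 - 2*b*atan(2*b) + log(4*b^2 + 1)/2


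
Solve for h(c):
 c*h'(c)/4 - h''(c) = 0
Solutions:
 h(c) = C1 + C2*erfi(sqrt(2)*c/4)


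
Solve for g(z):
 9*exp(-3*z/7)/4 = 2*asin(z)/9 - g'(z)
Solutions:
 g(z) = C1 + 2*z*asin(z)/9 + 2*sqrt(1 - z^2)/9 + 21*exp(-3*z/7)/4


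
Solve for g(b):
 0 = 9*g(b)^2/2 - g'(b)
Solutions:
 g(b) = -2/(C1 + 9*b)


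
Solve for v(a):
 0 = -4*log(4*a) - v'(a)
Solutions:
 v(a) = C1 - 4*a*log(a) - a*log(256) + 4*a


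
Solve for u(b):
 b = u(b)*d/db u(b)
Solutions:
 u(b) = -sqrt(C1 + b^2)
 u(b) = sqrt(C1 + b^2)


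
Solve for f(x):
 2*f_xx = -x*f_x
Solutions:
 f(x) = C1 + C2*erf(x/2)


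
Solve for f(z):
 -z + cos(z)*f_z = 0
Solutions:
 f(z) = C1 + Integral(z/cos(z), z)


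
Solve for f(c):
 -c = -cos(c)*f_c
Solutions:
 f(c) = C1 + Integral(c/cos(c), c)


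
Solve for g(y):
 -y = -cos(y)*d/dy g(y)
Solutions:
 g(y) = C1 + Integral(y/cos(y), y)


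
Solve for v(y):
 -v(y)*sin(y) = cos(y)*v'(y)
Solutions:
 v(y) = C1*cos(y)


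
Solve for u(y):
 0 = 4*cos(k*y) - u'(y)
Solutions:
 u(y) = C1 + 4*sin(k*y)/k


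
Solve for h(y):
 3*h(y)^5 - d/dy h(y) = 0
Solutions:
 h(y) = -(-1/(C1 + 12*y))^(1/4)
 h(y) = (-1/(C1 + 12*y))^(1/4)
 h(y) = -I*(-1/(C1 + 12*y))^(1/4)
 h(y) = I*(-1/(C1 + 12*y))^(1/4)


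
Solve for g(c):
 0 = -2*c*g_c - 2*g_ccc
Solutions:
 g(c) = C1 + Integral(C2*airyai(-c) + C3*airybi(-c), c)


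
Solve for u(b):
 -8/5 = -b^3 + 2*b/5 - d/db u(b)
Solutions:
 u(b) = C1 - b^4/4 + b^2/5 + 8*b/5


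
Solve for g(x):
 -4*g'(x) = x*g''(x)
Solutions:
 g(x) = C1 + C2/x^3


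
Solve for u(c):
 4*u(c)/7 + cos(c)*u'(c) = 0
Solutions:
 u(c) = C1*(sin(c) - 1)^(2/7)/(sin(c) + 1)^(2/7)


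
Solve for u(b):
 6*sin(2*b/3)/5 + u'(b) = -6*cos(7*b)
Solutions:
 u(b) = C1 - 6*sin(7*b)/7 + 9*cos(2*b/3)/5


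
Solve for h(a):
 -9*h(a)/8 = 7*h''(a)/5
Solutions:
 h(a) = C1*sin(3*sqrt(70)*a/28) + C2*cos(3*sqrt(70)*a/28)


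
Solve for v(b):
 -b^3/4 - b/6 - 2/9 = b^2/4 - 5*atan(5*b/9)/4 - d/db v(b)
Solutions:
 v(b) = C1 + b^4/16 + b^3/12 + b^2/12 - 5*b*atan(5*b/9)/4 + 2*b/9 + 9*log(25*b^2 + 81)/8


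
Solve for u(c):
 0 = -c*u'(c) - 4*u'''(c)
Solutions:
 u(c) = C1 + Integral(C2*airyai(-2^(1/3)*c/2) + C3*airybi(-2^(1/3)*c/2), c)


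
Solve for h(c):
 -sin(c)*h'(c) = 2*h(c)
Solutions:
 h(c) = C1*(cos(c) + 1)/(cos(c) - 1)


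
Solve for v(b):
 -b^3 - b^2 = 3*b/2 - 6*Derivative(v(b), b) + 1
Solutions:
 v(b) = C1 + b^4/24 + b^3/18 + b^2/8 + b/6


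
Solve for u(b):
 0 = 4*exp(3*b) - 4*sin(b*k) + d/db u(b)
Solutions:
 u(b) = C1 - 4*exp(3*b)/3 - 4*cos(b*k)/k


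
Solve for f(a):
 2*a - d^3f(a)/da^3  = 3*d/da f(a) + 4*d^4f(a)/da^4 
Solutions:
 f(a) = C1 + C4*exp(-a) + a^2/3 + (C2*sin(sqrt(39)*a/8) + C3*cos(sqrt(39)*a/8))*exp(3*a/8)


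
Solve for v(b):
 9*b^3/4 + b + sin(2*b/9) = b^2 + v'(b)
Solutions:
 v(b) = C1 + 9*b^4/16 - b^3/3 + b^2/2 - 9*cos(2*b/9)/2


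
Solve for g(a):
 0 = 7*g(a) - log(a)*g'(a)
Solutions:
 g(a) = C1*exp(7*li(a))


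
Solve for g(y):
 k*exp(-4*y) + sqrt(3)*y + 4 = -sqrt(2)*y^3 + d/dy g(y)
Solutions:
 g(y) = C1 - k*exp(-4*y)/4 + sqrt(2)*y^4/4 + sqrt(3)*y^2/2 + 4*y


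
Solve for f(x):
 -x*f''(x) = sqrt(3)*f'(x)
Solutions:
 f(x) = C1 + C2*x^(1 - sqrt(3))


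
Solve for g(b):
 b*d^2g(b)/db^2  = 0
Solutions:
 g(b) = C1 + C2*b


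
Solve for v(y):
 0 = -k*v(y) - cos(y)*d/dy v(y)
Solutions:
 v(y) = C1*exp(k*(log(sin(y) - 1) - log(sin(y) + 1))/2)


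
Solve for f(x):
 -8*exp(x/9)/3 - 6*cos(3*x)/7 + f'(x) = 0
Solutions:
 f(x) = C1 + 24*exp(x/9) + 2*sin(3*x)/7


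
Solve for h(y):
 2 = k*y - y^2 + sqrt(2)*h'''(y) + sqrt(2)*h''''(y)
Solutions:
 h(y) = C1 + C2*y + C3*y^2 + C4*exp(-y) + sqrt(2)*y^5/120 + sqrt(2)*y^4*(-k - 2)/48 + sqrt(2)*y^3*(k + 4)/12


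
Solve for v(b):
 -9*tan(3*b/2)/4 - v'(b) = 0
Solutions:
 v(b) = C1 + 3*log(cos(3*b/2))/2


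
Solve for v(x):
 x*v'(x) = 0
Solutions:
 v(x) = C1


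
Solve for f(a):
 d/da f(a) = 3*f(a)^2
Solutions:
 f(a) = -1/(C1 + 3*a)


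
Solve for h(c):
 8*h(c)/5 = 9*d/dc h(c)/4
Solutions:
 h(c) = C1*exp(32*c/45)


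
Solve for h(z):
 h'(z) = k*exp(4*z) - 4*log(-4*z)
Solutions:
 h(z) = C1 + k*exp(4*z)/4 - 4*z*log(-z) + 4*z*(1 - 2*log(2))


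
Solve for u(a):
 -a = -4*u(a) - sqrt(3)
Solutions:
 u(a) = a/4 - sqrt(3)/4


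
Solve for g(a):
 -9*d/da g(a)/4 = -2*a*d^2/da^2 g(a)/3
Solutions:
 g(a) = C1 + C2*a^(35/8)


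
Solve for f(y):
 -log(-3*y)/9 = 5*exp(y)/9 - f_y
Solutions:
 f(y) = C1 + y*log(-y)/9 + y*(-1 + log(3))/9 + 5*exp(y)/9


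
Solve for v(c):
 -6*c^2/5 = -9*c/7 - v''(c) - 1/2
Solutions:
 v(c) = C1 + C2*c + c^4/10 - 3*c^3/14 - c^2/4


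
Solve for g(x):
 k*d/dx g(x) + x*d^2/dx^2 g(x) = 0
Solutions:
 g(x) = C1 + x^(1 - re(k))*(C2*sin(log(x)*Abs(im(k))) + C3*cos(log(x)*im(k)))


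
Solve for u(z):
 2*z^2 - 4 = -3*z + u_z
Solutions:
 u(z) = C1 + 2*z^3/3 + 3*z^2/2 - 4*z


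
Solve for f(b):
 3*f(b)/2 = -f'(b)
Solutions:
 f(b) = C1*exp(-3*b/2)


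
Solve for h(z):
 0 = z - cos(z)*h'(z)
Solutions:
 h(z) = C1 + Integral(z/cos(z), z)


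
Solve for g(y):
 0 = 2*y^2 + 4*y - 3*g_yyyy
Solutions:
 g(y) = C1 + C2*y + C3*y^2 + C4*y^3 + y^6/540 + y^5/90


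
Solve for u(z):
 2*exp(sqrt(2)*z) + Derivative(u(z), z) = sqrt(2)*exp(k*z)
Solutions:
 u(z) = C1 - sqrt(2)*exp(sqrt(2)*z) + sqrt(2)*exp(k*z)/k


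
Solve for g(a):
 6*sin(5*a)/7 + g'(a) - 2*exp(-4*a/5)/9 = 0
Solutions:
 g(a) = C1 + 6*cos(5*a)/35 - 5*exp(-4*a/5)/18


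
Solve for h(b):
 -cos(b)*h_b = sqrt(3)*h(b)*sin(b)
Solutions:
 h(b) = C1*cos(b)^(sqrt(3))


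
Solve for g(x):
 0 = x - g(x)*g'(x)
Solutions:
 g(x) = -sqrt(C1 + x^2)
 g(x) = sqrt(C1 + x^2)


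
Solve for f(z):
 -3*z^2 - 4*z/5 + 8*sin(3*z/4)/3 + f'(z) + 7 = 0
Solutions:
 f(z) = C1 + z^3 + 2*z^2/5 - 7*z + 32*cos(3*z/4)/9


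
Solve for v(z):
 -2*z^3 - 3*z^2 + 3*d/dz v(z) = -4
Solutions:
 v(z) = C1 + z^4/6 + z^3/3 - 4*z/3


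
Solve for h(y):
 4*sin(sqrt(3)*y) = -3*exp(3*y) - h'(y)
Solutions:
 h(y) = C1 - exp(3*y) + 4*sqrt(3)*cos(sqrt(3)*y)/3


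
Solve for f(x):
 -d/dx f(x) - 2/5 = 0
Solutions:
 f(x) = C1 - 2*x/5


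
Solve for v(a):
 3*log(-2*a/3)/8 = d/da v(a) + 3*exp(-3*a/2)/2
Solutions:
 v(a) = C1 + 3*a*log(-a)/8 + 3*a*(-log(3) - 1 + log(2))/8 + exp(-3*a/2)


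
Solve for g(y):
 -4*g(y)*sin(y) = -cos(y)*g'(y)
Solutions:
 g(y) = C1/cos(y)^4


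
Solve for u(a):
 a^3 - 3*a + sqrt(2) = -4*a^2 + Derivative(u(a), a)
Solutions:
 u(a) = C1 + a^4/4 + 4*a^3/3 - 3*a^2/2 + sqrt(2)*a


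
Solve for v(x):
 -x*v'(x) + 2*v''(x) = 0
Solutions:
 v(x) = C1 + C2*erfi(x/2)


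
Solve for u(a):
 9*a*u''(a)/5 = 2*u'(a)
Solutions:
 u(a) = C1 + C2*a^(19/9)


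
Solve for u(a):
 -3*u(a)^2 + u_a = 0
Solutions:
 u(a) = -1/(C1 + 3*a)


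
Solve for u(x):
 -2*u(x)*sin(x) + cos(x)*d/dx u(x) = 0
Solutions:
 u(x) = C1/cos(x)^2


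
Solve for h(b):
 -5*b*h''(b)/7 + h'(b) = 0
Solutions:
 h(b) = C1 + C2*b^(12/5)


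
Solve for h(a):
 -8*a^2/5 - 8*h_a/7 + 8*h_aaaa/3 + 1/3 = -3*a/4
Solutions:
 h(a) = C1 + C4*exp(3^(1/3)*7^(2/3)*a/7) - 7*a^3/15 + 21*a^2/64 + 7*a/24 + (C2*sin(3^(5/6)*7^(2/3)*a/14) + C3*cos(3^(5/6)*7^(2/3)*a/14))*exp(-3^(1/3)*7^(2/3)*a/14)


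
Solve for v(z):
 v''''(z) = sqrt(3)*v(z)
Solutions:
 v(z) = C1*exp(-3^(1/8)*z) + C2*exp(3^(1/8)*z) + C3*sin(3^(1/8)*z) + C4*cos(3^(1/8)*z)


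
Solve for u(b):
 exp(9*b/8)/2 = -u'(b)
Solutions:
 u(b) = C1 - 4*exp(9*b/8)/9


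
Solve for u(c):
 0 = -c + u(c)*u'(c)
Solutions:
 u(c) = -sqrt(C1 + c^2)
 u(c) = sqrt(C1 + c^2)


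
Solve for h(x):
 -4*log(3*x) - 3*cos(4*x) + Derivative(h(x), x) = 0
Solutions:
 h(x) = C1 + 4*x*log(x) - 4*x + 4*x*log(3) + 3*sin(4*x)/4


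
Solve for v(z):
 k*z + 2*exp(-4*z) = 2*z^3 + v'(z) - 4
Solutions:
 v(z) = C1 + k*z^2/2 - z^4/2 + 4*z - exp(-4*z)/2


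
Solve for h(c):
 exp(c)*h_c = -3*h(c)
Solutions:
 h(c) = C1*exp(3*exp(-c))


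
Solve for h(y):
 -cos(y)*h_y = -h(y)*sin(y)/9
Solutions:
 h(y) = C1/cos(y)^(1/9)


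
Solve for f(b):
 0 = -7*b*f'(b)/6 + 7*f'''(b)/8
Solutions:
 f(b) = C1 + Integral(C2*airyai(6^(2/3)*b/3) + C3*airybi(6^(2/3)*b/3), b)


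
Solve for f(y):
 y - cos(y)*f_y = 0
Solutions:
 f(y) = C1 + Integral(y/cos(y), y)


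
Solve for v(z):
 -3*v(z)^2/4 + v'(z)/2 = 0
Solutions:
 v(z) = -2/(C1 + 3*z)


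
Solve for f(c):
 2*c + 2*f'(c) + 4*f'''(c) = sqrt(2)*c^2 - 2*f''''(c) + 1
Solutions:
 f(c) = C1 + C2*exp(c*(-8 + 8*2^(1/3)/(3*sqrt(177) + 43)^(1/3) + 2^(2/3)*(3*sqrt(177) + 43)^(1/3))/12)*sin(2^(1/3)*sqrt(3)*c*(-2^(1/3)*(3*sqrt(177) + 43)^(1/3) + 8/(3*sqrt(177) + 43)^(1/3))/12) + C3*exp(c*(-8 + 8*2^(1/3)/(3*sqrt(177) + 43)^(1/3) + 2^(2/3)*(3*sqrt(177) + 43)^(1/3))/12)*cos(2^(1/3)*sqrt(3)*c*(-2^(1/3)*(3*sqrt(177) + 43)^(1/3) + 8/(3*sqrt(177) + 43)^(1/3))/12) + C4*exp(-c*(8*2^(1/3)/(3*sqrt(177) + 43)^(1/3) + 4 + 2^(2/3)*(3*sqrt(177) + 43)^(1/3))/6) + sqrt(2)*c^3/6 - c^2/2 - 2*sqrt(2)*c + c/2


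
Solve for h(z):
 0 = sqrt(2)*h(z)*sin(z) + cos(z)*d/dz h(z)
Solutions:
 h(z) = C1*cos(z)^(sqrt(2))


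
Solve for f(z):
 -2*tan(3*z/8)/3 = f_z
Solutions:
 f(z) = C1 + 16*log(cos(3*z/8))/9


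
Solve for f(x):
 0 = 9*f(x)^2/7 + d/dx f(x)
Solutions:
 f(x) = 7/(C1 + 9*x)


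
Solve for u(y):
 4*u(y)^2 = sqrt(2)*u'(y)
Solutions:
 u(y) = -1/(C1 + 2*sqrt(2)*y)


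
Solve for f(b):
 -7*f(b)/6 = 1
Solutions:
 f(b) = -6/7


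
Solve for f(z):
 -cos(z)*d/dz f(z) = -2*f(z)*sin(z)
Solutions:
 f(z) = C1/cos(z)^2


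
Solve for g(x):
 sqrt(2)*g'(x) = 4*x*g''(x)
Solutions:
 g(x) = C1 + C2*x^(sqrt(2)/4 + 1)


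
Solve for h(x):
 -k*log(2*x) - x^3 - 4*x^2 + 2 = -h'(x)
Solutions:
 h(x) = C1 + k*x*log(x) - k*x + k*x*log(2) + x^4/4 + 4*x^3/3 - 2*x


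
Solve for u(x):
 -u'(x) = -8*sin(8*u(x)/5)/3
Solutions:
 -8*x/3 + 5*log(cos(8*u(x)/5) - 1)/16 - 5*log(cos(8*u(x)/5) + 1)/16 = C1


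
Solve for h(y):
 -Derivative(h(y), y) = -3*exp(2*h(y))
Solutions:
 h(y) = log(-sqrt(-1/(C1 + 3*y))) - log(2)/2
 h(y) = log(-1/(C1 + 3*y))/2 - log(2)/2


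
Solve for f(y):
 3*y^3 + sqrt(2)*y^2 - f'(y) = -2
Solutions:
 f(y) = C1 + 3*y^4/4 + sqrt(2)*y^3/3 + 2*y


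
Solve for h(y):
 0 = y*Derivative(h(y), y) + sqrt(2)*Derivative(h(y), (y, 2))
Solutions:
 h(y) = C1 + C2*erf(2^(1/4)*y/2)


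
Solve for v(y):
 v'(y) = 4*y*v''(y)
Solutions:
 v(y) = C1 + C2*y^(5/4)


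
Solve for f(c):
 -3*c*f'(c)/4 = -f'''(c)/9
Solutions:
 f(c) = C1 + Integral(C2*airyai(3*2^(1/3)*c/2) + C3*airybi(3*2^(1/3)*c/2), c)


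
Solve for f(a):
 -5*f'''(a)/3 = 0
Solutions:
 f(a) = C1 + C2*a + C3*a^2


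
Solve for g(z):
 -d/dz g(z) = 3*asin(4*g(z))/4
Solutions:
 Integral(1/asin(4*_y), (_y, g(z))) = C1 - 3*z/4


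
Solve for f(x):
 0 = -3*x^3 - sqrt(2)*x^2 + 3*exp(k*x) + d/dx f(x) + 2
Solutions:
 f(x) = C1 + 3*x^4/4 + sqrt(2)*x^3/3 - 2*x - 3*exp(k*x)/k


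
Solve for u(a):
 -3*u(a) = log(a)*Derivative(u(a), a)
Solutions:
 u(a) = C1*exp(-3*li(a))


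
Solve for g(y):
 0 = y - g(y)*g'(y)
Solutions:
 g(y) = -sqrt(C1 + y^2)
 g(y) = sqrt(C1 + y^2)


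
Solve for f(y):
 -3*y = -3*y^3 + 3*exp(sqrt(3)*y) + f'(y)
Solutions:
 f(y) = C1 + 3*y^4/4 - 3*y^2/2 - sqrt(3)*exp(sqrt(3)*y)


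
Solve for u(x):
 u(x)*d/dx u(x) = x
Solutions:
 u(x) = -sqrt(C1 + x^2)
 u(x) = sqrt(C1 + x^2)


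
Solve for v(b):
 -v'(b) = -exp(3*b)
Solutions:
 v(b) = C1 + exp(3*b)/3


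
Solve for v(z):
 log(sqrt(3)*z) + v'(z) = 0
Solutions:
 v(z) = C1 - z*log(z) - z*log(3)/2 + z


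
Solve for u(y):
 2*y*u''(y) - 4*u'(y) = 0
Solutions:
 u(y) = C1 + C2*y^3


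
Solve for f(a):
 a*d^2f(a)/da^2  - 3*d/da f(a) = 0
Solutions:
 f(a) = C1 + C2*a^4


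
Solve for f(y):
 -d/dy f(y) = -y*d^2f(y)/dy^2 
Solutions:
 f(y) = C1 + C2*y^2


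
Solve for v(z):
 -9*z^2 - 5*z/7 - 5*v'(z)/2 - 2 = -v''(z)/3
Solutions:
 v(z) = C1 + C2*exp(15*z/2) - 6*z^3/5 - 109*z^2/175 - 2536*z/2625


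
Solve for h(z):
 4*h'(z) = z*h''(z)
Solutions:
 h(z) = C1 + C2*z^5


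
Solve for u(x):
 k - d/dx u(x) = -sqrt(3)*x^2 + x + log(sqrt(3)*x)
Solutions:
 u(x) = C1 + k*x + sqrt(3)*x^3/3 - x^2/2 - x*log(x) - x*log(3)/2 + x


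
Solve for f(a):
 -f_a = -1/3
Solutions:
 f(a) = C1 + a/3


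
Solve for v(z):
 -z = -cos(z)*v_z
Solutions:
 v(z) = C1 + Integral(z/cos(z), z)


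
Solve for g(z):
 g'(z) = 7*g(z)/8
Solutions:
 g(z) = C1*exp(7*z/8)


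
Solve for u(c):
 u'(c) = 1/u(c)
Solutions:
 u(c) = -sqrt(C1 + 2*c)
 u(c) = sqrt(C1 + 2*c)


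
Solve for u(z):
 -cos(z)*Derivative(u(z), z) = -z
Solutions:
 u(z) = C1 + Integral(z/cos(z), z)


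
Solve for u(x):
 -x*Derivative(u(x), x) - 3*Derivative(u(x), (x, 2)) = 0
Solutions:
 u(x) = C1 + C2*erf(sqrt(6)*x/6)


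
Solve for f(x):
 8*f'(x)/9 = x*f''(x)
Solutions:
 f(x) = C1 + C2*x^(17/9)


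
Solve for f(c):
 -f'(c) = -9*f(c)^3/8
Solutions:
 f(c) = -2*sqrt(-1/(C1 + 9*c))
 f(c) = 2*sqrt(-1/(C1 + 9*c))


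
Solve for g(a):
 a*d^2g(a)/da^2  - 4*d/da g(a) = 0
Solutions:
 g(a) = C1 + C2*a^5


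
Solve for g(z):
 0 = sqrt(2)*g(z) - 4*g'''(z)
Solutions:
 g(z) = C3*exp(sqrt(2)*z/2) + (C1*sin(sqrt(6)*z/4) + C2*cos(sqrt(6)*z/4))*exp(-sqrt(2)*z/4)


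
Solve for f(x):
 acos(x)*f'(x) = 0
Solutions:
 f(x) = C1


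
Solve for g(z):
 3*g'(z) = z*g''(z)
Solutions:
 g(z) = C1 + C2*z^4


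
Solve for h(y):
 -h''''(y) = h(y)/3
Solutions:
 h(y) = (C1*sin(sqrt(2)*3^(3/4)*y/6) + C2*cos(sqrt(2)*3^(3/4)*y/6))*exp(-sqrt(2)*3^(3/4)*y/6) + (C3*sin(sqrt(2)*3^(3/4)*y/6) + C4*cos(sqrt(2)*3^(3/4)*y/6))*exp(sqrt(2)*3^(3/4)*y/6)


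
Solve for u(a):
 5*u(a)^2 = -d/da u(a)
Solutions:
 u(a) = 1/(C1 + 5*a)


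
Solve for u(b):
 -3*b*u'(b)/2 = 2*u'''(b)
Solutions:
 u(b) = C1 + Integral(C2*airyai(-6^(1/3)*b/2) + C3*airybi(-6^(1/3)*b/2), b)


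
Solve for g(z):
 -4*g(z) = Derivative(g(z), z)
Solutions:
 g(z) = C1*exp(-4*z)


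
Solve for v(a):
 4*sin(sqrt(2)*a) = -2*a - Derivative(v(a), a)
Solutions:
 v(a) = C1 - a^2 + 2*sqrt(2)*cos(sqrt(2)*a)


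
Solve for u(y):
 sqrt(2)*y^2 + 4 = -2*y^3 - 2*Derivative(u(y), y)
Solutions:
 u(y) = C1 - y^4/4 - sqrt(2)*y^3/6 - 2*y


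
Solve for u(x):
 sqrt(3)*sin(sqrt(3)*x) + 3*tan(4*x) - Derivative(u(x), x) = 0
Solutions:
 u(x) = C1 - 3*log(cos(4*x))/4 - cos(sqrt(3)*x)


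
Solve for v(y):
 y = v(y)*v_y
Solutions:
 v(y) = -sqrt(C1 + y^2)
 v(y) = sqrt(C1 + y^2)


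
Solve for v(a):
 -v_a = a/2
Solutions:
 v(a) = C1 - a^2/4


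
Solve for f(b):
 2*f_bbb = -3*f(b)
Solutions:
 f(b) = C3*exp(-2^(2/3)*3^(1/3)*b/2) + (C1*sin(2^(2/3)*3^(5/6)*b/4) + C2*cos(2^(2/3)*3^(5/6)*b/4))*exp(2^(2/3)*3^(1/3)*b/4)


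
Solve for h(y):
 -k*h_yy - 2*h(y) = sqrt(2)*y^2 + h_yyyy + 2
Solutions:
 h(y) = C1*exp(-sqrt(2)*y*sqrt(-k - sqrt(k^2 - 8))/2) + C2*exp(sqrt(2)*y*sqrt(-k - sqrt(k^2 - 8))/2) + C3*exp(-sqrt(2)*y*sqrt(-k + sqrt(k^2 - 8))/2) + C4*exp(sqrt(2)*y*sqrt(-k + sqrt(k^2 - 8))/2) + sqrt(2)*k/2 - sqrt(2)*y^2/2 - 1


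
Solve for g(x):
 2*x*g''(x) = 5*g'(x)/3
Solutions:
 g(x) = C1 + C2*x^(11/6)


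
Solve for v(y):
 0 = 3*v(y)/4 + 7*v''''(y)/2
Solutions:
 v(y) = (C1*sin(6^(1/4)*7^(3/4)*y/14) + C2*cos(6^(1/4)*7^(3/4)*y/14))*exp(-6^(1/4)*7^(3/4)*y/14) + (C3*sin(6^(1/4)*7^(3/4)*y/14) + C4*cos(6^(1/4)*7^(3/4)*y/14))*exp(6^(1/4)*7^(3/4)*y/14)


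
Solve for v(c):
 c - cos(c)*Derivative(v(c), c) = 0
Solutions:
 v(c) = C1 + Integral(c/cos(c), c)


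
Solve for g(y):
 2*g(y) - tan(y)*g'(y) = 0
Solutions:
 g(y) = C1*sin(y)^2


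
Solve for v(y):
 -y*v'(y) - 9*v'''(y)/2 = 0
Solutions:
 v(y) = C1 + Integral(C2*airyai(-6^(1/3)*y/3) + C3*airybi(-6^(1/3)*y/3), y)


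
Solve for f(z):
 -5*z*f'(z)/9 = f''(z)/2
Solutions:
 f(z) = C1 + C2*erf(sqrt(5)*z/3)


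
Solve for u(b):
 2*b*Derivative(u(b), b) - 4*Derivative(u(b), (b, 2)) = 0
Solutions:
 u(b) = C1 + C2*erfi(b/2)


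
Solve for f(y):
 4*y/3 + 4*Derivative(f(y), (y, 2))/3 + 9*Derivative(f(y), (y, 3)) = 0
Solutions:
 f(y) = C1 + C2*y + C3*exp(-4*y/27) - y^3/6 + 27*y^2/8


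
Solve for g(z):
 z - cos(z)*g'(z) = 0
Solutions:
 g(z) = C1 + Integral(z/cos(z), z)


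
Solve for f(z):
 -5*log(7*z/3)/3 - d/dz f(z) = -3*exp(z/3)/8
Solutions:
 f(z) = C1 - 5*z*log(z)/3 + 5*z*(-log(7) + 1 + log(3))/3 + 9*exp(z/3)/8


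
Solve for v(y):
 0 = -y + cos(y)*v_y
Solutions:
 v(y) = C1 + Integral(y/cos(y), y)


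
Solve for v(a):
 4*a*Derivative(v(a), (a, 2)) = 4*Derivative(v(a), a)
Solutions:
 v(a) = C1 + C2*a^2


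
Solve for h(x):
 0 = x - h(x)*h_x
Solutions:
 h(x) = -sqrt(C1 + x^2)
 h(x) = sqrt(C1 + x^2)


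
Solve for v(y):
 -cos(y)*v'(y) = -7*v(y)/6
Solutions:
 v(y) = C1*(sin(y) + 1)^(7/12)/(sin(y) - 1)^(7/12)


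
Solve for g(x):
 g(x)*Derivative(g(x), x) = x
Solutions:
 g(x) = -sqrt(C1 + x^2)
 g(x) = sqrt(C1 + x^2)


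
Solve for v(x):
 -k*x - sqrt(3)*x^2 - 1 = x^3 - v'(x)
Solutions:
 v(x) = C1 + k*x^2/2 + x^4/4 + sqrt(3)*x^3/3 + x


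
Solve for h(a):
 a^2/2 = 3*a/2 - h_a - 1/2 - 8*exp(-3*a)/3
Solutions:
 h(a) = C1 - a^3/6 + 3*a^2/4 - a/2 + 8*exp(-3*a)/9


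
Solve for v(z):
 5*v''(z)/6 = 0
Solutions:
 v(z) = C1 + C2*z


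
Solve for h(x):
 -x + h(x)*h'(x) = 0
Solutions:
 h(x) = -sqrt(C1 + x^2)
 h(x) = sqrt(C1 + x^2)


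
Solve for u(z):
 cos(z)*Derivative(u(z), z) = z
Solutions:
 u(z) = C1 + Integral(z/cos(z), z)


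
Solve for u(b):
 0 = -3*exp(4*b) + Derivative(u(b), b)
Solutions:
 u(b) = C1 + 3*exp(4*b)/4


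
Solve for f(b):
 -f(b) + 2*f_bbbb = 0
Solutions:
 f(b) = C1*exp(-2^(3/4)*b/2) + C2*exp(2^(3/4)*b/2) + C3*sin(2^(3/4)*b/2) + C4*cos(2^(3/4)*b/2)


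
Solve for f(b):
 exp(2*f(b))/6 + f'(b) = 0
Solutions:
 f(b) = log(-1/(C1 - b))/2 + log(3)/2
 f(b) = log(-sqrt(1/(C1 + b))) + log(3)/2


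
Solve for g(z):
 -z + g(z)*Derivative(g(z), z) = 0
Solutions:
 g(z) = -sqrt(C1 + z^2)
 g(z) = sqrt(C1 + z^2)


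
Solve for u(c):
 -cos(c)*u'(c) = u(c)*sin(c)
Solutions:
 u(c) = C1*cos(c)


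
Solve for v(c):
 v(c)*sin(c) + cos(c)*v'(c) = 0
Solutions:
 v(c) = C1*cos(c)


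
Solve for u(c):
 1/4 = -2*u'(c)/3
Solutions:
 u(c) = C1 - 3*c/8


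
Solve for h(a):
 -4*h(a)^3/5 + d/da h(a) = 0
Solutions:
 h(a) = -sqrt(10)*sqrt(-1/(C1 + 4*a))/2
 h(a) = sqrt(10)*sqrt(-1/(C1 + 4*a))/2


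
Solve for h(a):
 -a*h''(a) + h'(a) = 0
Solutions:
 h(a) = C1 + C2*a^2


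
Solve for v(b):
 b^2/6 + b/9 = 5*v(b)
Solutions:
 v(b) = b*(3*b + 2)/90


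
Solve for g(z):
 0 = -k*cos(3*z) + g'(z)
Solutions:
 g(z) = C1 + k*sin(3*z)/3


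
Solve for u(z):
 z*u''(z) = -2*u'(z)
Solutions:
 u(z) = C1 + C2/z


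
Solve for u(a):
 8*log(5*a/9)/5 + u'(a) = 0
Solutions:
 u(a) = C1 - 8*a*log(a)/5 - 8*a*log(5)/5 + 8*a/5 + 16*a*log(3)/5


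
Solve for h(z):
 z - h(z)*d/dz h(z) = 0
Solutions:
 h(z) = -sqrt(C1 + z^2)
 h(z) = sqrt(C1 + z^2)


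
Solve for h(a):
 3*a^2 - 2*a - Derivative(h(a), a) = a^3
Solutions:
 h(a) = C1 - a^4/4 + a^3 - a^2


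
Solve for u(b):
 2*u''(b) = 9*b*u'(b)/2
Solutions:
 u(b) = C1 + C2*erfi(3*sqrt(2)*b/4)


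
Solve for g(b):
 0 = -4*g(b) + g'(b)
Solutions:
 g(b) = C1*exp(4*b)


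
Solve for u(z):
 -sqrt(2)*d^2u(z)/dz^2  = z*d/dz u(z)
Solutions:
 u(z) = C1 + C2*erf(2^(1/4)*z/2)


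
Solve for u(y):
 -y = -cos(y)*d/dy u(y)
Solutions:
 u(y) = C1 + Integral(y/cos(y), y)


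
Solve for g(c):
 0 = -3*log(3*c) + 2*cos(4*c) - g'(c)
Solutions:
 g(c) = C1 - 3*c*log(c) - 3*c*log(3) + 3*c + sin(4*c)/2


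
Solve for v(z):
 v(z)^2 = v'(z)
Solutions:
 v(z) = -1/(C1 + z)


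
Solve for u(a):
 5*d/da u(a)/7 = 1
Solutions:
 u(a) = C1 + 7*a/5


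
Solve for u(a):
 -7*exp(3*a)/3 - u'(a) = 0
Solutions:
 u(a) = C1 - 7*exp(3*a)/9


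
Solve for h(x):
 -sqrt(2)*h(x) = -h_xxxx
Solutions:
 h(x) = C1*exp(-2^(1/8)*x) + C2*exp(2^(1/8)*x) + C3*sin(2^(1/8)*x) + C4*cos(2^(1/8)*x)


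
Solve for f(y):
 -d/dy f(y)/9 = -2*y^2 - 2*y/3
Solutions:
 f(y) = C1 + 6*y^3 + 3*y^2


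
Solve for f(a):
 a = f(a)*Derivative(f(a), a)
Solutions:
 f(a) = -sqrt(C1 + a^2)
 f(a) = sqrt(C1 + a^2)


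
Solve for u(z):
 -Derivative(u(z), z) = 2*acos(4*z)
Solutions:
 u(z) = C1 - 2*z*acos(4*z) + sqrt(1 - 16*z^2)/2


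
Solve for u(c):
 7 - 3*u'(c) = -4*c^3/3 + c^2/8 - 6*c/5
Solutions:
 u(c) = C1 + c^4/9 - c^3/72 + c^2/5 + 7*c/3


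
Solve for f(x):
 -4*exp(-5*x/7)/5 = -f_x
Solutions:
 f(x) = C1 - 28*exp(-5*x/7)/25


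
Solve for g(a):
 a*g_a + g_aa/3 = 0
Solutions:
 g(a) = C1 + C2*erf(sqrt(6)*a/2)


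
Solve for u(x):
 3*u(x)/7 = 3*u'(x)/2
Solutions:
 u(x) = C1*exp(2*x/7)


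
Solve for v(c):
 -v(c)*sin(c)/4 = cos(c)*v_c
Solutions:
 v(c) = C1*cos(c)^(1/4)


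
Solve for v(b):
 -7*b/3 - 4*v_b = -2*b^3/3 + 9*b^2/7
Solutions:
 v(b) = C1 + b^4/24 - 3*b^3/28 - 7*b^2/24


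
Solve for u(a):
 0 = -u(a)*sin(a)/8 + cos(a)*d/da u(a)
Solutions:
 u(a) = C1/cos(a)^(1/8)


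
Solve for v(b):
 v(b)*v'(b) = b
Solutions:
 v(b) = -sqrt(C1 + b^2)
 v(b) = sqrt(C1 + b^2)


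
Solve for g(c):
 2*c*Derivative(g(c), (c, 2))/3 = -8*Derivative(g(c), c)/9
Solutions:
 g(c) = C1 + C2/c^(1/3)


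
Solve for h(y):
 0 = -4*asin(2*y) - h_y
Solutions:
 h(y) = C1 - 4*y*asin(2*y) - 2*sqrt(1 - 4*y^2)


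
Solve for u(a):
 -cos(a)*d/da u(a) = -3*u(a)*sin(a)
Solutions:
 u(a) = C1/cos(a)^3


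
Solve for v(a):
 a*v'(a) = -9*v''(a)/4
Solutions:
 v(a) = C1 + C2*erf(sqrt(2)*a/3)


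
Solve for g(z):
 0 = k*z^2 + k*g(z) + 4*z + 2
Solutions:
 g(z) = (-k*z^2 - 4*z - 2)/k


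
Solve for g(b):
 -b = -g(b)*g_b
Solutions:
 g(b) = -sqrt(C1 + b^2)
 g(b) = sqrt(C1 + b^2)


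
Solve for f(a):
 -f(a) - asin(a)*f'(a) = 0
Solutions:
 f(a) = C1*exp(-Integral(1/asin(a), a))


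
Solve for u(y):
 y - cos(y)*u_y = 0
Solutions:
 u(y) = C1 + Integral(y/cos(y), y)


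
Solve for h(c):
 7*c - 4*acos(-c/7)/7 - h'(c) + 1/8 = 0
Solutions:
 h(c) = C1 + 7*c^2/2 - 4*c*acos(-c/7)/7 + c/8 - 4*sqrt(49 - c^2)/7


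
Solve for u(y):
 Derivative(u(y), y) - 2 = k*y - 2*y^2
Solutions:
 u(y) = C1 + k*y^2/2 - 2*y^3/3 + 2*y


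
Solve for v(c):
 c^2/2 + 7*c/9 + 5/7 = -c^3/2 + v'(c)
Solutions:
 v(c) = C1 + c^4/8 + c^3/6 + 7*c^2/18 + 5*c/7


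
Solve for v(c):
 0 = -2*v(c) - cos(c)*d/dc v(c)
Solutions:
 v(c) = C1*(sin(c) - 1)/(sin(c) + 1)


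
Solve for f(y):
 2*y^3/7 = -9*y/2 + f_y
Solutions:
 f(y) = C1 + y^4/14 + 9*y^2/4


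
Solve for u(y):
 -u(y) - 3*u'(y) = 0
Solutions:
 u(y) = C1*exp(-y/3)


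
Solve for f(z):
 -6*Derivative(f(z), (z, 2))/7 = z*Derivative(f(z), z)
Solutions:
 f(z) = C1 + C2*erf(sqrt(21)*z/6)


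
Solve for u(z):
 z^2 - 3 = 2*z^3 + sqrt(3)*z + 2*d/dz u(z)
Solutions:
 u(z) = C1 - z^4/4 + z^3/6 - sqrt(3)*z^2/4 - 3*z/2


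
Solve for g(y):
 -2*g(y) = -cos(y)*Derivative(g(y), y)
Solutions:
 g(y) = C1*(sin(y) + 1)/(sin(y) - 1)


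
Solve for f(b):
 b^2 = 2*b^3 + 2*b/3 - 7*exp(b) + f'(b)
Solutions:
 f(b) = C1 - b^4/2 + b^3/3 - b^2/3 + 7*exp(b)


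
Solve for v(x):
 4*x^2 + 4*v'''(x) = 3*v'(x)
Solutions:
 v(x) = C1 + C2*exp(-sqrt(3)*x/2) + C3*exp(sqrt(3)*x/2) + 4*x^3/9 + 32*x/9


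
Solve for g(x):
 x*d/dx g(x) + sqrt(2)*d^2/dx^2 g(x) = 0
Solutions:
 g(x) = C1 + C2*erf(2^(1/4)*x/2)


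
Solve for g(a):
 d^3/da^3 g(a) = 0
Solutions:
 g(a) = C1 + C2*a + C3*a^2


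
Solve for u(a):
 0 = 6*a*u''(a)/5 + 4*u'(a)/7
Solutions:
 u(a) = C1 + C2*a^(11/21)


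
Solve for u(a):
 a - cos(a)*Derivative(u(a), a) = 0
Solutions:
 u(a) = C1 + Integral(a/cos(a), a)


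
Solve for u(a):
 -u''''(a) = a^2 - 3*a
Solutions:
 u(a) = C1 + C2*a + C3*a^2 + C4*a^3 - a^6/360 + a^5/40


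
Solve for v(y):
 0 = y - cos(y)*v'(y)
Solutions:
 v(y) = C1 + Integral(y/cos(y), y)


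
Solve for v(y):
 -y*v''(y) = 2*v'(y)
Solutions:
 v(y) = C1 + C2/y


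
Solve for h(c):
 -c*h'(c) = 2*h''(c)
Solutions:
 h(c) = C1 + C2*erf(c/2)


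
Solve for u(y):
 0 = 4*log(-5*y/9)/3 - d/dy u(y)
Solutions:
 u(y) = C1 + 4*y*log(-y)/3 + 4*y*(-2*log(3) - 1 + log(5))/3


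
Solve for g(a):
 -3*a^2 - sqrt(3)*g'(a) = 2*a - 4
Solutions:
 g(a) = C1 - sqrt(3)*a^3/3 - sqrt(3)*a^2/3 + 4*sqrt(3)*a/3


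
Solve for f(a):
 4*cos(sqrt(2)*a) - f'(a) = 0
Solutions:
 f(a) = C1 + 2*sqrt(2)*sin(sqrt(2)*a)


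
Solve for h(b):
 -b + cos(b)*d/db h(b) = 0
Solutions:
 h(b) = C1 + Integral(b/cos(b), b)


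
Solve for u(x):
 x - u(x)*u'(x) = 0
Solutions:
 u(x) = -sqrt(C1 + x^2)
 u(x) = sqrt(C1 + x^2)


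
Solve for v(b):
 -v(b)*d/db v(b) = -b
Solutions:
 v(b) = -sqrt(C1 + b^2)
 v(b) = sqrt(C1 + b^2)


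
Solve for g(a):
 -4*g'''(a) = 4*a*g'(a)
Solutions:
 g(a) = C1 + Integral(C2*airyai(-a) + C3*airybi(-a), a)


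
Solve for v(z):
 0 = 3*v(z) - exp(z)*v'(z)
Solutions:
 v(z) = C1*exp(-3*exp(-z))


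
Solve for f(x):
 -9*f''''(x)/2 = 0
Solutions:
 f(x) = C1 + C2*x + C3*x^2 + C4*x^3


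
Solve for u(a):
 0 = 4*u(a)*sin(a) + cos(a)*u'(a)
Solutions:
 u(a) = C1*cos(a)^4


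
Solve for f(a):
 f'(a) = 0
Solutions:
 f(a) = C1


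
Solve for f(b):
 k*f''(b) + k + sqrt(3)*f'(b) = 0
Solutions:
 f(b) = C1 + C2*exp(-sqrt(3)*b/k) - sqrt(3)*b*k/3


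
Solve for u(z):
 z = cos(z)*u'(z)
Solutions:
 u(z) = C1 + Integral(z/cos(z), z)


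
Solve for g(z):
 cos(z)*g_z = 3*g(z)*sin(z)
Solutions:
 g(z) = C1/cos(z)^3


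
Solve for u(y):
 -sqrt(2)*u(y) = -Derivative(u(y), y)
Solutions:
 u(y) = C1*exp(sqrt(2)*y)


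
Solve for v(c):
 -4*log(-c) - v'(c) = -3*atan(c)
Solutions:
 v(c) = C1 - 4*c*log(-c) + 3*c*atan(c) + 4*c - 3*log(c^2 + 1)/2


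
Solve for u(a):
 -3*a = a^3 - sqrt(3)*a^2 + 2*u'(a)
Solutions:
 u(a) = C1 - a^4/8 + sqrt(3)*a^3/6 - 3*a^2/4


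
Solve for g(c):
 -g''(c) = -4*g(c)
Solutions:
 g(c) = C1*exp(-2*c) + C2*exp(2*c)


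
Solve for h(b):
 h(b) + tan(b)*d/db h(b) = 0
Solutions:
 h(b) = C1/sin(b)


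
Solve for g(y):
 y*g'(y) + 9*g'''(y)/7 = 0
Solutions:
 g(y) = C1 + Integral(C2*airyai(-21^(1/3)*y/3) + C3*airybi(-21^(1/3)*y/3), y)


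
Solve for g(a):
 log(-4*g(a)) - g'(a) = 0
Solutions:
 -Integral(1/(log(-_y) + 2*log(2)), (_y, g(a))) = C1 - a


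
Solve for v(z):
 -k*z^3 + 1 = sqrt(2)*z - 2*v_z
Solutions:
 v(z) = C1 + k*z^4/8 + sqrt(2)*z^2/4 - z/2


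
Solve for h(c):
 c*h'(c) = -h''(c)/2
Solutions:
 h(c) = C1 + C2*erf(c)


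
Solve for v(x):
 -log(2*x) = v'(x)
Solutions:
 v(x) = C1 - x*log(x) - x*log(2) + x


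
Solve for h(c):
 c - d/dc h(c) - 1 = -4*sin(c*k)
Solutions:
 h(c) = C1 + c^2/2 - c - 4*cos(c*k)/k


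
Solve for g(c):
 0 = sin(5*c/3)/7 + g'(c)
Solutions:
 g(c) = C1 + 3*cos(5*c/3)/35


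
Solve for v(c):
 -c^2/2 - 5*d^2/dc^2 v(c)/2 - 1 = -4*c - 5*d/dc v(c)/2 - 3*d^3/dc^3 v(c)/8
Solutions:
 v(c) = C1 + C2*exp(2*c*(5 - sqrt(10))/3) + C3*exp(2*c*(sqrt(10) + 5)/3) + c^3/15 - 3*c^2/5 - 43*c/50


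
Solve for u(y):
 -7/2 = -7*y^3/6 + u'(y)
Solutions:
 u(y) = C1 + 7*y^4/24 - 7*y/2


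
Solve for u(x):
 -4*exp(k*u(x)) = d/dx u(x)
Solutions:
 u(x) = Piecewise((log(1/(C1*k + 4*k*x))/k, Ne(k, 0)), (nan, True))
 u(x) = Piecewise((C1 - 4*x, Eq(k, 0)), (nan, True))


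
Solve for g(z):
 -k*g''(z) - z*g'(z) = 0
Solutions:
 g(z) = C1 + C2*sqrt(k)*erf(sqrt(2)*z*sqrt(1/k)/2)


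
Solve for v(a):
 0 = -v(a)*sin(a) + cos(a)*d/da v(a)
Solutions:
 v(a) = C1/cos(a)


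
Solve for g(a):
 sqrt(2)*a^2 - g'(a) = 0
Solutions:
 g(a) = C1 + sqrt(2)*a^3/3


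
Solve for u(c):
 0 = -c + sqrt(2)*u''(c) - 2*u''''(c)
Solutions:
 u(c) = C1 + C2*c + C3*exp(-2^(3/4)*c/2) + C4*exp(2^(3/4)*c/2) + sqrt(2)*c^3/12


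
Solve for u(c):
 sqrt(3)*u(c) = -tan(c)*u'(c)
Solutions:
 u(c) = C1/sin(c)^(sqrt(3))


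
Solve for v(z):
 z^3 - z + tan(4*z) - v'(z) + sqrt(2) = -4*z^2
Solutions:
 v(z) = C1 + z^4/4 + 4*z^3/3 - z^2/2 + sqrt(2)*z - log(cos(4*z))/4
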